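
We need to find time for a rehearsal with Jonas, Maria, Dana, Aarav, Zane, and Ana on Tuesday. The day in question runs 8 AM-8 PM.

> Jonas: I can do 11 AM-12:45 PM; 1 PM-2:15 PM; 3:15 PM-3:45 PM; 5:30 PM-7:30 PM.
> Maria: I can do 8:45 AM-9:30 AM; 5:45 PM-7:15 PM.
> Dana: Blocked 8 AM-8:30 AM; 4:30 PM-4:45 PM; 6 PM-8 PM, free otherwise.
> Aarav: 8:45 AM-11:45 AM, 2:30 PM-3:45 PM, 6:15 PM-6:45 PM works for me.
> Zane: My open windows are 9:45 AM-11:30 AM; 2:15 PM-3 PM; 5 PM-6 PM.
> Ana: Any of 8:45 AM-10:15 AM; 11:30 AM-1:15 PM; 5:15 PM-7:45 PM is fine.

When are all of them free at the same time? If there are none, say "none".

Jonas free: 11:00-12:45, 13:00-14:15, 15:15-15:45, 17:30-19:30.
Maria free: 08:45-09:30, 17:45-19:15.
Dana free: 08:30-16:30, 16:45-18:00 (invert busy blocks within the working day).
Aarav free: 08:45-11:45, 14:30-15:45, 18:15-18:45.
Zane free: 09:45-11:30, 14:15-15:00, 17:00-18:00.
Ana free: 08:45-10:15, 11:30-13:15, 17:15-19:45.
Jonas ∩ Maria: 17:45-19:15.
Jonas ∩ Maria ∩ Dana: 17:45-18:00.
Jonas ∩ Maria ∩ Dana ∩ Aarav: ∅.
Jonas ∩ Maria ∩ Dana ∩ Aarav ∩ Zane: ∅.
Jonas ∩ Maria ∩ Dana ∩ Aarav ∩ Zane ∩ Ana: ∅.
There is no time when everyone is free.

none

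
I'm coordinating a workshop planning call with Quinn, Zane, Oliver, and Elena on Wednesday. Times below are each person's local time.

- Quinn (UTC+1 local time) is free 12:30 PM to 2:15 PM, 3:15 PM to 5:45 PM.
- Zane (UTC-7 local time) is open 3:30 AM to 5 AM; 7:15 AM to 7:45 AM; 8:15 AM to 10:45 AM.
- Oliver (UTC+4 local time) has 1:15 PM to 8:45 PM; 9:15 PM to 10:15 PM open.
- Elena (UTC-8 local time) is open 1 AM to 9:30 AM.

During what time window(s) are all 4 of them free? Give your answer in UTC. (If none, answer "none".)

11:30-12:00, 14:15-14:45, 15:15-16:45

Quinn in UTC: 11:30-13:15, 14:15-16:45 (subtract 1h to convert from UTC+1).
Zane in UTC: 10:30-12:00, 14:15-14:45, 15:15-17:45 (add 7h to convert from UTC-7).
Oliver in UTC: 09:15-16:45, 17:15-18:15 (subtract 4h to convert from UTC+4).
Elena in UTC: 09:00-17:30 (add 8h to convert from UTC-8).
Quinn ∩ Zane: 11:30-12:00, 14:15-14:45, 15:15-16:45.
Quinn ∩ Zane ∩ Oliver: 11:30-12:00, 14:15-14:45, 15:15-16:45.
Quinn ∩ Zane ∩ Oliver ∩ Elena: 11:30-12:00, 14:15-14:45, 15:15-16:45.
Those are the intersection windows.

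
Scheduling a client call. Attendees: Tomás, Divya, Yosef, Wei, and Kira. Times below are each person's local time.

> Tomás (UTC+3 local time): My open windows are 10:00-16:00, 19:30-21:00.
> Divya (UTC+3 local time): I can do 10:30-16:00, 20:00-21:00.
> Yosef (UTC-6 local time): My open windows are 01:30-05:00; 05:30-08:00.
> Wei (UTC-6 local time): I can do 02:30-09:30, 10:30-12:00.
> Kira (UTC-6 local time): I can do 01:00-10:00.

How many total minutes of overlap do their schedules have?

Tomás in UTC: 07:00-13:00, 16:30-18:00 (subtract 3h to convert from UTC+3).
Divya in UTC: 07:30-13:00, 17:00-18:00 (subtract 3h to convert from UTC+3).
Yosef in UTC: 07:30-11:00, 11:30-14:00 (add 6h to convert from UTC-6).
Wei in UTC: 08:30-15:30, 16:30-18:00 (add 6h to convert from UTC-6).
Kira in UTC: 07:00-16:00 (add 6h to convert from UTC-6).
Tomás ∩ Divya: 07:30-13:00, 17:00-18:00.
Tomás ∩ Divya ∩ Yosef: 07:30-11:00, 11:30-13:00.
Tomás ∩ Divya ∩ Yosef ∩ Wei: 08:30-11:00, 11:30-13:00.
Tomás ∩ Divya ∩ Yosef ∩ Wei ∩ Kira: 08:30-11:00, 11:30-13:00.
Summing the common windows: 150 + 90 = 240 minutes.

240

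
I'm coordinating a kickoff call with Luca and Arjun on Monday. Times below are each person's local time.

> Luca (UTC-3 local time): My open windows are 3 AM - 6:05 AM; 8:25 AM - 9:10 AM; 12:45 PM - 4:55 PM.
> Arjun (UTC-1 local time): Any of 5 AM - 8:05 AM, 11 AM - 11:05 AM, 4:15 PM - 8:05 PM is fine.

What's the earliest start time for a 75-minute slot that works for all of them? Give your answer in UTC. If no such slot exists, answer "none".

06:00

Luca in UTC: 06:00-09:05, 11:25-12:10, 15:45-19:55 (add 3h to convert from UTC-3).
Arjun in UTC: 06:00-09:05, 12:00-12:05, 17:15-21:05 (add 1h to convert from UTC-1).
Luca ∩ Arjun: 06:00-09:05, 12:00-12:05, 17:15-19:55.
Those are the intersection windows.
The first common window of at least 75 minutes is 06:00-09:05, so the earliest start is 06:00.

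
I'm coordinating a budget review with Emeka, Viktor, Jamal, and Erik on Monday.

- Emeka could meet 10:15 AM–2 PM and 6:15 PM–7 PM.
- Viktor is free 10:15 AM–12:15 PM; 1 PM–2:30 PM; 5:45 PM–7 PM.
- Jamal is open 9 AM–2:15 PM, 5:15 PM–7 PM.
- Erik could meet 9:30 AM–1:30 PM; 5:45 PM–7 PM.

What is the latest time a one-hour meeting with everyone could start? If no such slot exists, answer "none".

11:15

Emeka ∩ Viktor: 10:15-12:15, 13:00-14:00, 18:15-19:00.
Emeka ∩ Viktor ∩ Jamal: 10:15-12:15, 13:00-14:00, 18:15-19:00.
Emeka ∩ Viktor ∩ Jamal ∩ Erik: 10:15-12:15, 13:00-13:30, 18:15-19:00.
The last common window of at least 60 minutes is 10:15-12:15; a 60-minute meeting can start as late as 11:15 and still end by 12:15.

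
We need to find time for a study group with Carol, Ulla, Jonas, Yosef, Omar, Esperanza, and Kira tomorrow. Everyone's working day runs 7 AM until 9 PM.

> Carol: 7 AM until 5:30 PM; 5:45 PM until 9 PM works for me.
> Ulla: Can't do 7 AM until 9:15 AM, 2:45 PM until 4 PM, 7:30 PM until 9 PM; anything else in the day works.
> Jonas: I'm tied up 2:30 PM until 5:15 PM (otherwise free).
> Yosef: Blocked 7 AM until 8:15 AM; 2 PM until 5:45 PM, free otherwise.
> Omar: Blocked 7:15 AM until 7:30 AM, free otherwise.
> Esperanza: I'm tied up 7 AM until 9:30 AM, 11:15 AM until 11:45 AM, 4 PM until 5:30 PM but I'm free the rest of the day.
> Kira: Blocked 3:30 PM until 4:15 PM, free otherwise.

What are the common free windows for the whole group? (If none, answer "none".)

Carol free: 07:00-17:30, 17:45-21:00.
Ulla free: 09:15-14:45, 16:00-19:30 (invert busy blocks within the working day).
Jonas free: 07:00-14:30, 17:15-21:00 (invert busy blocks within the working day).
Yosef free: 08:15-14:00, 17:45-21:00 (invert busy blocks within the working day).
Omar free: 07:00-07:15, 07:30-21:00 (invert busy blocks within the working day).
Esperanza free: 09:30-11:15, 11:45-16:00, 17:30-21:00 (invert busy blocks within the working day).
Kira free: 07:00-15:30, 16:15-21:00 (invert busy blocks within the working day).
Carol ∩ Ulla: 09:15-14:45, 16:00-17:30, 17:45-19:30.
Carol ∩ Ulla ∩ Jonas: 09:15-14:30, 17:15-17:30, 17:45-19:30.
Carol ∩ Ulla ∩ Jonas ∩ Yosef: 09:15-14:00, 17:45-19:30.
Carol ∩ Ulla ∩ Jonas ∩ Yosef ∩ Omar: 09:15-14:00, 17:45-19:30.
Carol ∩ Ulla ∩ Jonas ∩ Yosef ∩ Omar ∩ Esperanza: 09:30-11:15, 11:45-14:00, 17:45-19:30.
Carol ∩ Ulla ∩ Jonas ∩ Yosef ∩ Omar ∩ Esperanza ∩ Kira: 09:30-11:15, 11:45-14:00, 17:45-19:30.

09:30-11:15, 11:45-14:00, 17:45-19:30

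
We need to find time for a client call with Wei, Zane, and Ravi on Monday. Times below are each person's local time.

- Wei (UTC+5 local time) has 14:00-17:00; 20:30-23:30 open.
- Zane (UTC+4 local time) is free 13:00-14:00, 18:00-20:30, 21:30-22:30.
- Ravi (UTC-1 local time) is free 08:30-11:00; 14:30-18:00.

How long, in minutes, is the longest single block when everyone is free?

Wei in UTC: 09:00-12:00, 15:30-18:30 (subtract 5h to convert from UTC+5).
Zane in UTC: 09:00-10:00, 14:00-16:30, 17:30-18:30 (subtract 4h to convert from UTC+4).
Ravi in UTC: 09:30-12:00, 15:30-19:00 (add 1h to convert from UTC-1).
Wei ∩ Zane: 09:00-10:00, 15:30-16:30, 17:30-18:30.
Wei ∩ Zane ∩ Ravi: 09:30-10:00, 15:30-16:30, 17:30-18:30.
So the common availability across everyone is 09:30-10:00, 15:30-16:30, 17:30-18:30.
The longest is 15:30-16:30 at 60 minutes.

60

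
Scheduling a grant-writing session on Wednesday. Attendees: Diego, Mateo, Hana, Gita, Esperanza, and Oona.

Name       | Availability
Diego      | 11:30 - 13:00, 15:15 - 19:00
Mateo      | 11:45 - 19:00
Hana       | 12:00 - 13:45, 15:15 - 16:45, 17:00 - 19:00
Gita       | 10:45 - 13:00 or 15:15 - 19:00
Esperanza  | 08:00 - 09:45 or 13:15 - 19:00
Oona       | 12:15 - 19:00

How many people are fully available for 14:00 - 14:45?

3

Mateo, Esperanza, and Oona can make the full 14:00-14:45 slot — that's 3.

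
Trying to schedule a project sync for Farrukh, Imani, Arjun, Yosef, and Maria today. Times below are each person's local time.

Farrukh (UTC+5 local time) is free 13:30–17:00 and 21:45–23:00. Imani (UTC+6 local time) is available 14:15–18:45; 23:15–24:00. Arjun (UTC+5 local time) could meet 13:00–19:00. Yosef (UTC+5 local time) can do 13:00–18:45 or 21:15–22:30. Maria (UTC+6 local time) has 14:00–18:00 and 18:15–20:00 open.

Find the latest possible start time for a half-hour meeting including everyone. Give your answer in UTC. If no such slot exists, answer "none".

Farrukh in UTC: 08:30-12:00, 16:45-18:00 (subtract 5h to convert from UTC+5).
Imani in UTC: 08:15-12:45, 17:15-18:00 (subtract 6h to convert from UTC+6).
Arjun in UTC: 08:00-14:00 (subtract 5h to convert from UTC+5).
Yosef in UTC: 08:00-13:45, 16:15-17:30 (subtract 5h to convert from UTC+5).
Maria in UTC: 08:00-12:00, 12:15-14:00 (subtract 6h to convert from UTC+6).
Farrukh ∩ Imani: 08:30-12:00, 17:15-18:00.
Farrukh ∩ Imani ∩ Arjun: 08:30-12:00.
Farrukh ∩ Imani ∩ Arjun ∩ Yosef: 08:30-12:00.
Farrukh ∩ Imani ∩ Arjun ∩ Yosef ∩ Maria: 08:30-12:00.
The last common window of at least 30 minutes is 08:30-12:00; a 30-minute meeting can start as late as 11:30 and still end by 12:00.

11:30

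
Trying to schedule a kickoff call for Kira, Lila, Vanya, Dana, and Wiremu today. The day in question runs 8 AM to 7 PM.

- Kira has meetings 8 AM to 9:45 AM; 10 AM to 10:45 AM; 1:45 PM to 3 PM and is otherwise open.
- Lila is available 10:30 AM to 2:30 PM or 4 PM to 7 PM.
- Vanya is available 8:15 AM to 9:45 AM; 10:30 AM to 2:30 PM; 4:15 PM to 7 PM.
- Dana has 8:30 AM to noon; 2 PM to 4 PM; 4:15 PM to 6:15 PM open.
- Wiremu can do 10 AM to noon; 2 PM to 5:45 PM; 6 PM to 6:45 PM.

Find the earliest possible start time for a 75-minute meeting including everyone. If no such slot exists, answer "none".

Kira free: 09:45-10:00, 10:45-13:45, 15:00-19:00 (invert busy blocks within the working day).
Lila free: 10:30-14:30, 16:00-19:00.
Vanya free: 08:15-09:45, 10:30-14:30, 16:15-19:00.
Dana free: 08:30-12:00, 14:00-16:00, 16:15-18:15.
Wiremu free: 10:00-12:00, 14:00-17:45, 18:00-18:45.
Kira ∩ Lila: 10:45-13:45, 16:00-19:00.
Kira ∩ Lila ∩ Vanya: 10:45-13:45, 16:15-19:00.
Kira ∩ Lila ∩ Vanya ∩ Dana: 10:45-12:00, 16:15-18:15.
Kira ∩ Lila ∩ Vanya ∩ Dana ∩ Wiremu: 10:45-12:00, 16:15-17:45, 18:00-18:15.
The first common window of at least 75 minutes is 10:45-12:00, so the earliest start is 10:45.

10:45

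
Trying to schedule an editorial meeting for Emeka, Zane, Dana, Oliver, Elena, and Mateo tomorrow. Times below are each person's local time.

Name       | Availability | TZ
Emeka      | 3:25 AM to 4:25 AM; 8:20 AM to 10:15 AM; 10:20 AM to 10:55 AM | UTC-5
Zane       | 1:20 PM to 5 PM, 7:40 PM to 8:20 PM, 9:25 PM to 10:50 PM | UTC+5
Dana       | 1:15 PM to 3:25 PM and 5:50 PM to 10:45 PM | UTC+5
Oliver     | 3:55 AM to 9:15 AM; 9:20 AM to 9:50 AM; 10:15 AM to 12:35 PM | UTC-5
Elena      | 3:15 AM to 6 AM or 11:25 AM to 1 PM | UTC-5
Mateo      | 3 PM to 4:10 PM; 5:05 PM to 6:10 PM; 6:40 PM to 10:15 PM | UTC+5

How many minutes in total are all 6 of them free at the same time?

Emeka in UTC: 08:25-09:25, 13:20-15:15, 15:20-15:55 (add 5h to convert from UTC-5).
Zane in UTC: 08:20-12:00, 14:40-15:20, 16:25-17:50 (subtract 5h to convert from UTC+5).
Dana in UTC: 08:15-10:25, 12:50-17:45 (subtract 5h to convert from UTC+5).
Oliver in UTC: 08:55-14:15, 14:20-14:50, 15:15-17:35 (add 5h to convert from UTC-5).
Elena in UTC: 08:15-11:00, 16:25-18:00 (add 5h to convert from UTC-5).
Mateo in UTC: 10:00-11:10, 12:05-13:10, 13:40-17:15 (subtract 5h to convert from UTC+5).
Emeka ∩ Zane: 08:25-09:25, 14:40-15:15.
Emeka ∩ Zane ∩ Dana: 08:25-09:25, 14:40-15:15.
Emeka ∩ Zane ∩ Dana ∩ Oliver: 08:55-09:25, 14:40-14:50.
Emeka ∩ Zane ∩ Dana ∩ Oliver ∩ Elena: 08:55-09:25.
Emeka ∩ Zane ∩ Dana ∩ Oliver ∩ Elena ∩ Mateo: ∅.
There is no time when everyone is free.
There is no common window, so the total is 0 minutes.

0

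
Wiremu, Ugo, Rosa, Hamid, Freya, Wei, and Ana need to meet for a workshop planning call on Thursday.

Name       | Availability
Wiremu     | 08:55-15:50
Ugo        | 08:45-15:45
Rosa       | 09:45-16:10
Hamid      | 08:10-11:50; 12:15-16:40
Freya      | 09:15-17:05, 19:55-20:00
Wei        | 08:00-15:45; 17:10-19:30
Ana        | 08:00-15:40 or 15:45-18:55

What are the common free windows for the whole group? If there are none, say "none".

Wiremu ∩ Ugo: 08:55-15:45.
Wiremu ∩ Ugo ∩ Rosa: 09:45-15:45.
Wiremu ∩ Ugo ∩ Rosa ∩ Hamid: 09:45-11:50, 12:15-15:45.
Wiremu ∩ Ugo ∩ Rosa ∩ Hamid ∩ Freya: 09:45-11:50, 12:15-15:45.
Wiremu ∩ Ugo ∩ Rosa ∩ Hamid ∩ Freya ∩ Wei: 09:45-11:50, 12:15-15:45.
Wiremu ∩ Ugo ∩ Rosa ∩ Hamid ∩ Freya ∩ Wei ∩ Ana: 09:45-11:50, 12:15-15:40.
Those are the intersection windows.

09:45-11:50, 12:15-15:40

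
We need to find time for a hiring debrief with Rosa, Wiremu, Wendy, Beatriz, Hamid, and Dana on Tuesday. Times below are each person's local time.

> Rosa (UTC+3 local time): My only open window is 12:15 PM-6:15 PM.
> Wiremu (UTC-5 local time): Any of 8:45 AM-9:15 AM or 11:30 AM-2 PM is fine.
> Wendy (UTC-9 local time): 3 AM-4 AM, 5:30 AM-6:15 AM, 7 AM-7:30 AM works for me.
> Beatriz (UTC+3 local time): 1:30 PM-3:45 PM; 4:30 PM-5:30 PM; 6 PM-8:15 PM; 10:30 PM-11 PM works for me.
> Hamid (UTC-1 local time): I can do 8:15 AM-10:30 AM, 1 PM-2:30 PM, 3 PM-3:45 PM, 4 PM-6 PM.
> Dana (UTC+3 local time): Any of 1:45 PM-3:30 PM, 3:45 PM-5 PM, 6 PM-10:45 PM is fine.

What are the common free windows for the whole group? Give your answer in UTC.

none

Rosa in UTC: 09:15-15:15 (subtract 3h to convert from UTC+3).
Wiremu in UTC: 13:45-14:15, 16:30-19:00 (add 5h to convert from UTC-5).
Wendy in UTC: 12:00-13:00, 14:30-15:15, 16:00-16:30 (add 9h to convert from UTC-9).
Beatriz in UTC: 10:30-12:45, 13:30-14:30, 15:00-17:15, 19:30-20:00 (subtract 3h to convert from UTC+3).
Hamid in UTC: 09:15-11:30, 14:00-15:30, 16:00-16:45, 17:00-19:00 (add 1h to convert from UTC-1).
Dana in UTC: 10:45-12:30, 12:45-14:00, 15:00-19:45 (subtract 3h to convert from UTC+3).
Rosa ∩ Wiremu: 13:45-14:15.
Rosa ∩ Wiremu ∩ Wendy: ∅.
Rosa ∩ Wiremu ∩ Wendy ∩ Beatriz: ∅.
Rosa ∩ Wiremu ∩ Wendy ∩ Beatriz ∩ Hamid: ∅.
Rosa ∩ Wiremu ∩ Wendy ∩ Beatriz ∩ Hamid ∩ Dana: ∅.
There is no time when everyone is free.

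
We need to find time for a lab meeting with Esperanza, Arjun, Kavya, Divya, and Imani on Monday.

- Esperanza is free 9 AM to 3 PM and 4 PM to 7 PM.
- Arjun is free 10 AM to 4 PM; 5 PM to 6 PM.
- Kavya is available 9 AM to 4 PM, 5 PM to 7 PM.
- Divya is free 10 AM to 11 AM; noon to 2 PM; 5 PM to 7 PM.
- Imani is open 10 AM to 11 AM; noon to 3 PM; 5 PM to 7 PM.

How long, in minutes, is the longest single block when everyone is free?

Esperanza ∩ Arjun: 10:00-15:00, 17:00-18:00.
Esperanza ∩ Arjun ∩ Kavya: 10:00-15:00, 17:00-18:00.
Esperanza ∩ Arjun ∩ Kavya ∩ Divya: 10:00-11:00, 12:00-14:00, 17:00-18:00.
Esperanza ∩ Arjun ∩ Kavya ∩ Divya ∩ Imani: 10:00-11:00, 12:00-14:00, 17:00-18:00.
The longest is 12:00-14:00 at 120 minutes.

120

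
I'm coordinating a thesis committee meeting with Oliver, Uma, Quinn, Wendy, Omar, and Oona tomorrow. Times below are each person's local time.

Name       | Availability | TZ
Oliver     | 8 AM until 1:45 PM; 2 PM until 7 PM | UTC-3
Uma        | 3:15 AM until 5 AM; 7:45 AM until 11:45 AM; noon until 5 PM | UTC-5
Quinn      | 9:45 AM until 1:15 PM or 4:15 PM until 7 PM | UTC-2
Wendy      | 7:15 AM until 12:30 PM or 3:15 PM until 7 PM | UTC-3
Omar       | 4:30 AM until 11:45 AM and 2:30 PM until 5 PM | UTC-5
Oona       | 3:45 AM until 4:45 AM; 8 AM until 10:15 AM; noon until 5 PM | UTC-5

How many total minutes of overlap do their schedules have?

Oliver in UTC: 11:00-16:45, 17:00-22:00 (add 3h to convert from UTC-3).
Uma in UTC: 08:15-10:00, 12:45-16:45, 17:00-22:00 (add 5h to convert from UTC-5).
Quinn in UTC: 11:45-15:15, 18:15-21:00 (add 2h to convert from UTC-2).
Wendy in UTC: 10:15-15:30, 18:15-22:00 (add 3h to convert from UTC-3).
Omar in UTC: 09:30-16:45, 19:30-22:00 (add 5h to convert from UTC-5).
Oona in UTC: 08:45-09:45, 13:00-15:15, 17:00-22:00 (add 5h to convert from UTC-5).
Oliver ∩ Uma: 12:45-16:45, 17:00-22:00.
Oliver ∩ Uma ∩ Quinn: 12:45-15:15, 18:15-21:00.
Oliver ∩ Uma ∩ Quinn ∩ Wendy: 12:45-15:15, 18:15-21:00.
Oliver ∩ Uma ∩ Quinn ∩ Wendy ∩ Omar: 12:45-15:15, 19:30-21:00.
Oliver ∩ Uma ∩ Quinn ∩ Wendy ∩ Omar ∩ Oona: 13:00-15:15, 19:30-21:00.
Those are the intersection windows.
Summing the common windows: 135 + 90 = 225 minutes.

225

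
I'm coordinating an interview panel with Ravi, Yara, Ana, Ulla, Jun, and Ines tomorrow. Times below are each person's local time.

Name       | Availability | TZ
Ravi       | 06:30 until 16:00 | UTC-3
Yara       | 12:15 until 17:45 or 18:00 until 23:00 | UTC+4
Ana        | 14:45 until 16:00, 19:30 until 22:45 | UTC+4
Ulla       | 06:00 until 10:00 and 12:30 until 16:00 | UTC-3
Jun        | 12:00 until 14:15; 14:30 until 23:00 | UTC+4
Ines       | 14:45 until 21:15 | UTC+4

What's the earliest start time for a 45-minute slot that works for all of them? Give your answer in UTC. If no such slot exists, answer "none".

10:45

Ravi in UTC: 09:30-19:00 (add 3h to convert from UTC-3).
Yara in UTC: 08:15-13:45, 14:00-19:00 (subtract 4h to convert from UTC+4).
Ana in UTC: 10:45-12:00, 15:30-18:45 (subtract 4h to convert from UTC+4).
Ulla in UTC: 09:00-13:00, 15:30-19:00 (add 3h to convert from UTC-3).
Jun in UTC: 08:00-10:15, 10:30-19:00 (subtract 4h to convert from UTC+4).
Ines in UTC: 10:45-17:15 (subtract 4h to convert from UTC+4).
Ravi ∩ Yara: 09:30-13:45, 14:00-19:00.
Ravi ∩ Yara ∩ Ana: 10:45-12:00, 15:30-18:45.
Ravi ∩ Yara ∩ Ana ∩ Ulla: 10:45-12:00, 15:30-18:45.
Ravi ∩ Yara ∩ Ana ∩ Ulla ∩ Jun: 10:45-12:00, 15:30-18:45.
Ravi ∩ Yara ∩ Ana ∩ Ulla ∩ Jun ∩ Ines: 10:45-12:00, 15:30-17:15.
The first common window of at least 45 minutes is 10:45-12:00, so the earliest start is 10:45.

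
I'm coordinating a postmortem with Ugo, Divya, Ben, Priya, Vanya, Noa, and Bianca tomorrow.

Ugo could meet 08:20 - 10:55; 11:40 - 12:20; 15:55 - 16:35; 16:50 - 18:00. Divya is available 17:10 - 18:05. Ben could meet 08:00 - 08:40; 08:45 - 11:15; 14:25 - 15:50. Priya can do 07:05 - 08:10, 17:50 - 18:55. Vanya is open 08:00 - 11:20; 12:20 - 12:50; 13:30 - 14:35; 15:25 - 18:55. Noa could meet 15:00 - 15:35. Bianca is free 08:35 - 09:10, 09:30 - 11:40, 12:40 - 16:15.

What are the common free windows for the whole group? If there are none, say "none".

Ugo ∩ Divya: 17:10-18:00.
Ugo ∩ Divya ∩ Ben: ∅.
Ugo ∩ Divya ∩ Ben ∩ Priya: ∅.
Ugo ∩ Divya ∩ Ben ∩ Priya ∩ Vanya: ∅.
Ugo ∩ Divya ∩ Ben ∩ Priya ∩ Vanya ∩ Noa: ∅.
Ugo ∩ Divya ∩ Ben ∩ Priya ∩ Vanya ∩ Noa ∩ Bianca: ∅.
There is no time when everyone is free.

none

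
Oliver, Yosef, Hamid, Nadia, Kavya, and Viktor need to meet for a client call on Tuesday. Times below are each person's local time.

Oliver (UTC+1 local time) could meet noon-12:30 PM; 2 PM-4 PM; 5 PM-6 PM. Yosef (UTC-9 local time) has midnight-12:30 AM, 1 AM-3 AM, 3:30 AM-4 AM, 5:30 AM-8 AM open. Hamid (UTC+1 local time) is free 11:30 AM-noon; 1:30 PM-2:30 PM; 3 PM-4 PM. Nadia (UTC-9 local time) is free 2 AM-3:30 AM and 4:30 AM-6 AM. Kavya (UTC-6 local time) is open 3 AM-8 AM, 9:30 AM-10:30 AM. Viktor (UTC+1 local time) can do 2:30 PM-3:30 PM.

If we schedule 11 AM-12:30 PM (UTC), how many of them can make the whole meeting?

Oliver in UTC: 11:00-11:30, 13:00-15:00, 16:00-17:00 (subtract 1h to convert from UTC+1).
Yosef in UTC: 09:00-09:30, 10:00-12:00, 12:30-13:00, 14:30-17:00 (add 9h to convert from UTC-9).
Hamid in UTC: 10:30-11:00, 12:30-13:30, 14:00-15:00 (subtract 1h to convert from UTC+1).
Nadia in UTC: 11:00-12:30, 13:30-15:00 (add 9h to convert from UTC-9).
Kavya in UTC: 09:00-14:00, 15:30-16:30 (add 6h to convert from UTC-6).
Viktor in UTC: 13:30-14:30 (subtract 1h to convert from UTC+1).
Nadia and Kavya can make the full 11:00-12:30 slot — that's 2.

2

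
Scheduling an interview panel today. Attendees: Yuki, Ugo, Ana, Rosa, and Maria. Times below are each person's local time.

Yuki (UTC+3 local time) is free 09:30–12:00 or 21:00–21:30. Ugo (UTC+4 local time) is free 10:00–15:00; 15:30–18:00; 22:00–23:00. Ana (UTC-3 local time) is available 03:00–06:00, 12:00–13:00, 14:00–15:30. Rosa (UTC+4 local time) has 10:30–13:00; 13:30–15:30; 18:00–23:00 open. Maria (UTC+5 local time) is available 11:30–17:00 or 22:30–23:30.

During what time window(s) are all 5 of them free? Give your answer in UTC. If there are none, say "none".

06:30-09:00, 18:00-18:30

Yuki in UTC: 06:30-09:00, 18:00-18:30 (subtract 3h to convert from UTC+3).
Ugo in UTC: 06:00-11:00, 11:30-14:00, 18:00-19:00 (subtract 4h to convert from UTC+4).
Ana in UTC: 06:00-09:00, 15:00-16:00, 17:00-18:30 (add 3h to convert from UTC-3).
Rosa in UTC: 06:30-09:00, 09:30-11:30, 14:00-19:00 (subtract 4h to convert from UTC+4).
Maria in UTC: 06:30-12:00, 17:30-18:30 (subtract 5h to convert from UTC+5).
Yuki ∩ Ugo: 06:30-09:00, 18:00-18:30.
Yuki ∩ Ugo ∩ Ana: 06:30-09:00, 18:00-18:30.
Yuki ∩ Ugo ∩ Ana ∩ Rosa: 06:30-09:00, 18:00-18:30.
Yuki ∩ Ugo ∩ Ana ∩ Rosa ∩ Maria: 06:30-09:00, 18:00-18:30.
So the common availability across everyone is 06:30-09:00, 18:00-18:30.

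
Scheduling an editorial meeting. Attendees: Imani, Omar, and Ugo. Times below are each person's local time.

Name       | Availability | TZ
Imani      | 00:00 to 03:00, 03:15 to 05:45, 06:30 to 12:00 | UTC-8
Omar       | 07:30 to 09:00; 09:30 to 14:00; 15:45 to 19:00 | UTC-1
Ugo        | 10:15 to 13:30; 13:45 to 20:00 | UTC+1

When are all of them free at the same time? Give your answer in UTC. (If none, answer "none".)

Imani in UTC: 08:00-11:00, 11:15-13:45, 14:30-20:00 (add 8h to convert from UTC-8).
Omar in UTC: 08:30-10:00, 10:30-15:00, 16:45-20:00 (add 1h to convert from UTC-1).
Ugo in UTC: 09:15-12:30, 12:45-19:00 (subtract 1h to convert from UTC+1).
Imani ∩ Omar: 08:30-10:00, 10:30-11:00, 11:15-13:45, 14:30-15:00, 16:45-20:00.
Imani ∩ Omar ∩ Ugo: 09:15-10:00, 10:30-11:00, 11:15-12:30, 12:45-13:45, 14:30-15:00, 16:45-19:00.
So the common availability across everyone is 09:15-10:00, 10:30-11:00, 11:15-12:30, 12:45-13:45, 14:30-15:00, 16:45-19:00.

09:15-10:00, 10:30-11:00, 11:15-12:30, 12:45-13:45, 14:30-15:00, 16:45-19:00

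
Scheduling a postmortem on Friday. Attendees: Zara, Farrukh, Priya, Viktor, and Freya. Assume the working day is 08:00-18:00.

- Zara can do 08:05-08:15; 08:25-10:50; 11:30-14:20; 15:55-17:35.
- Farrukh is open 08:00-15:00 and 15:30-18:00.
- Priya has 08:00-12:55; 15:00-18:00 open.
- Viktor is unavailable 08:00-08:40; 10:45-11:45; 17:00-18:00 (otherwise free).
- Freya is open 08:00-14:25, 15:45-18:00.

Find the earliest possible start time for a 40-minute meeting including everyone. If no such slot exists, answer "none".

Zara free: 08:05-08:15, 08:25-10:50, 11:30-14:20, 15:55-17:35.
Farrukh free: 08:00-15:00, 15:30-18:00.
Priya free: 08:00-12:55, 15:00-18:00.
Viktor free: 08:40-10:45, 11:45-17:00 (invert busy blocks within the working day).
Freya free: 08:00-14:25, 15:45-18:00.
Zara ∩ Farrukh: 08:05-08:15, 08:25-10:50, 11:30-14:20, 15:55-17:35.
Zara ∩ Farrukh ∩ Priya: 08:05-08:15, 08:25-10:50, 11:30-12:55, 15:55-17:35.
Zara ∩ Farrukh ∩ Priya ∩ Viktor: 08:40-10:45, 11:45-12:55, 15:55-17:00.
Zara ∩ Farrukh ∩ Priya ∩ Viktor ∩ Freya: 08:40-10:45, 11:45-12:55, 15:55-17:00.
So the common availability across everyone is 08:40-10:45, 11:45-12:55, 15:55-17:00.
The first common window of at least 40 minutes is 08:40-10:45, so the earliest start is 08:40.

08:40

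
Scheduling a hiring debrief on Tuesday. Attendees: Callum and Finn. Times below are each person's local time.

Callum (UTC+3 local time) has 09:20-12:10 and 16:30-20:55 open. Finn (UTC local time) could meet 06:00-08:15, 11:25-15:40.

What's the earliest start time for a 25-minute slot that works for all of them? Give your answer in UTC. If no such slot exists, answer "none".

06:20

Callum in UTC: 06:20-09:10, 13:30-17:55 (subtract 3h to convert from UTC+3).
Finn in UTC: 06:00-08:15, 11:25-15:40.
Callum ∩ Finn: 06:20-08:15, 13:30-15:40.
The first common window of at least 25 minutes is 06:20-08:15, so the earliest start is 06:20.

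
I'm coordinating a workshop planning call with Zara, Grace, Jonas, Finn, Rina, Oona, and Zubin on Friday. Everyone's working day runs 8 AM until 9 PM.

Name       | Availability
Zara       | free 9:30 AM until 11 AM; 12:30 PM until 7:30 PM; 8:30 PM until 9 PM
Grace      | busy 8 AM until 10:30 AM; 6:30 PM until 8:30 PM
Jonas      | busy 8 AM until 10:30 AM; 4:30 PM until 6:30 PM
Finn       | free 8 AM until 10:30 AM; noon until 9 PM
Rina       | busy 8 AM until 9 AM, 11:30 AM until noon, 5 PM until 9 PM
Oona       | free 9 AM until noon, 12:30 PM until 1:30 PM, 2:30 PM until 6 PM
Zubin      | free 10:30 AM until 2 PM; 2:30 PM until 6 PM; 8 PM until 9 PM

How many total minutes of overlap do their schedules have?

180

Zara free: 09:30-11:00, 12:30-19:30, 20:30-21:00.
Grace free: 10:30-18:30, 20:30-21:00 (invert busy blocks within the working day).
Jonas free: 10:30-16:30, 18:30-21:00 (invert busy blocks within the working day).
Finn free: 08:00-10:30, 12:00-21:00.
Rina free: 09:00-11:30, 12:00-17:00 (invert busy blocks within the working day).
Oona free: 09:00-12:00, 12:30-13:30, 14:30-18:00.
Zubin free: 10:30-14:00, 14:30-18:00, 20:00-21:00.
Zara ∩ Grace: 10:30-11:00, 12:30-18:30, 20:30-21:00.
Zara ∩ Grace ∩ Jonas: 10:30-11:00, 12:30-16:30, 20:30-21:00.
Zara ∩ Grace ∩ Jonas ∩ Finn: 12:30-16:30, 20:30-21:00.
Zara ∩ Grace ∩ Jonas ∩ Finn ∩ Rina: 12:30-16:30.
Zara ∩ Grace ∩ Jonas ∩ Finn ∩ Rina ∩ Oona: 12:30-13:30, 14:30-16:30.
Zara ∩ Grace ∩ Jonas ∩ Finn ∩ Rina ∩ Oona ∩ Zubin: 12:30-13:30, 14:30-16:30.
Summing the common windows: 60 + 120 = 180 minutes.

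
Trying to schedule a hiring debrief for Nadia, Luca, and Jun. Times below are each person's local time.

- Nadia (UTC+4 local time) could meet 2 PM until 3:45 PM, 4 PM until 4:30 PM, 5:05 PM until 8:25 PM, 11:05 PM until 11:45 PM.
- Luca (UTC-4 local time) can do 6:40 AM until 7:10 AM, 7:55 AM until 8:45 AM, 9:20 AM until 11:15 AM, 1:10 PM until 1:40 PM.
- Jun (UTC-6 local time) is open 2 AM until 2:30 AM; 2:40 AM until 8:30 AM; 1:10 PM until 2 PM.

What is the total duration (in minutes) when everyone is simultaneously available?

Nadia in UTC: 10:00-11:45, 12:00-12:30, 13:05-16:25, 19:05-19:45 (subtract 4h to convert from UTC+4).
Luca in UTC: 10:40-11:10, 11:55-12:45, 13:20-15:15, 17:10-17:40 (add 4h to convert from UTC-4).
Jun in UTC: 08:00-08:30, 08:40-14:30, 19:10-20:00 (add 6h to convert from UTC-6).
Nadia ∩ Luca: 10:40-11:10, 12:00-12:30, 13:20-15:15.
Nadia ∩ Luca ∩ Jun: 10:40-11:10, 12:00-12:30, 13:20-14:30.
So the common availability across everyone is 10:40-11:10, 12:00-12:30, 13:20-14:30.
Summing the common windows: 30 + 30 + 70 = 130 minutes.

130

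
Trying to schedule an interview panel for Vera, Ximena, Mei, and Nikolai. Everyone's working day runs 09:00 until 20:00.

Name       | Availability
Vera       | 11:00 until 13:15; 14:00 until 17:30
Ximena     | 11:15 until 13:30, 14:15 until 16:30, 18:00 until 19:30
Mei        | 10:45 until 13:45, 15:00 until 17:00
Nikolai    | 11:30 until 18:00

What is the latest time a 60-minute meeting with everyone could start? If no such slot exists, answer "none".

15:30

Vera ∩ Ximena: 11:15-13:15, 14:15-16:30.
Vera ∩ Ximena ∩ Mei: 11:15-13:15, 15:00-16:30.
Vera ∩ Ximena ∩ Mei ∩ Nikolai: 11:30-13:15, 15:00-16:30.
The last common window of at least 60 minutes is 15:00-16:30; a 60-minute meeting can start as late as 15:30 and still end by 16:30.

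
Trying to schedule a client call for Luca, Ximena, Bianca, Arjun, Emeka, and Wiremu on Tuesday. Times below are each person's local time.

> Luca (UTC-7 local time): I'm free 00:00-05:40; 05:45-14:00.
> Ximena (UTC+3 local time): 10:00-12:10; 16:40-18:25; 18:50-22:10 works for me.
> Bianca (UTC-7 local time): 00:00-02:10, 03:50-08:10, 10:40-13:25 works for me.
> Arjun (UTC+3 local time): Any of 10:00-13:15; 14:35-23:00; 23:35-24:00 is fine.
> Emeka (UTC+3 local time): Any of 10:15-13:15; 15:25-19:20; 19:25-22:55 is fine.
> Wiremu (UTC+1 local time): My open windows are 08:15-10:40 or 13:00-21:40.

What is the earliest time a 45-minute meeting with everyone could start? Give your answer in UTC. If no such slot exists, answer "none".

Luca in UTC: 07:00-12:40, 12:45-21:00 (add 7h to convert from UTC-7).
Ximena in UTC: 07:00-09:10, 13:40-15:25, 15:50-19:10 (subtract 3h to convert from UTC+3).
Bianca in UTC: 07:00-09:10, 10:50-15:10, 17:40-20:25 (add 7h to convert from UTC-7).
Arjun in UTC: 07:00-10:15, 11:35-20:00, 20:35-21:00 (subtract 3h to convert from UTC+3).
Emeka in UTC: 07:15-10:15, 12:25-16:20, 16:25-19:55 (subtract 3h to convert from UTC+3).
Wiremu in UTC: 07:15-09:40, 12:00-20:40 (subtract 1h to convert from UTC+1).
Luca ∩ Ximena: 07:00-09:10, 13:40-15:25, 15:50-19:10.
Luca ∩ Ximena ∩ Bianca: 07:00-09:10, 13:40-15:10, 17:40-19:10.
Luca ∩ Ximena ∩ Bianca ∩ Arjun: 07:00-09:10, 13:40-15:10, 17:40-19:10.
Luca ∩ Ximena ∩ Bianca ∩ Arjun ∩ Emeka: 07:15-09:10, 13:40-15:10, 17:40-19:10.
Luca ∩ Ximena ∩ Bianca ∩ Arjun ∩ Emeka ∩ Wiremu: 07:15-09:10, 13:40-15:10, 17:40-19:10.
The first common window of at least 45 minutes is 07:15-09:10, so the earliest start is 07:15.

07:15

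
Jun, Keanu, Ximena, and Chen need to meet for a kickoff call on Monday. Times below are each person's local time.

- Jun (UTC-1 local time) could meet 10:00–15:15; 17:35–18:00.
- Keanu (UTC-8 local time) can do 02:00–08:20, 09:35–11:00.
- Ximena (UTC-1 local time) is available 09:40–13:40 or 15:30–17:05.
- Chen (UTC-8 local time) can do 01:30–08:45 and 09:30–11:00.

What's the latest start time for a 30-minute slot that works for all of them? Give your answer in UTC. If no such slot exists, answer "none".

Jun in UTC: 11:00-16:15, 18:35-19:00 (add 1h to convert from UTC-1).
Keanu in UTC: 10:00-16:20, 17:35-19:00 (add 8h to convert from UTC-8).
Ximena in UTC: 10:40-14:40, 16:30-18:05 (add 1h to convert from UTC-1).
Chen in UTC: 09:30-16:45, 17:30-19:00 (add 8h to convert from UTC-8).
Jun ∩ Keanu: 11:00-16:15, 18:35-19:00.
Jun ∩ Keanu ∩ Ximena: 11:00-14:40.
Jun ∩ Keanu ∩ Ximena ∩ Chen: 11:00-14:40.
Those are the intersection windows.
The last common window of at least 30 minutes is 11:00-14:40; a 30-minute meeting can start as late as 14:10 and still end by 14:40.

14:10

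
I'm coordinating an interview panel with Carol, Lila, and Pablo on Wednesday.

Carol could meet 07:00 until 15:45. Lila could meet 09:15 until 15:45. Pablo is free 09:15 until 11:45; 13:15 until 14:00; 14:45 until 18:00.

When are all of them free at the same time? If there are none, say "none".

Carol ∩ Lila: 09:15-15:45.
Carol ∩ Lila ∩ Pablo: 09:15-11:45, 13:15-14:00, 14:45-15:45.
Those are the intersection windows.

09:15-11:45, 13:15-14:00, 14:45-15:45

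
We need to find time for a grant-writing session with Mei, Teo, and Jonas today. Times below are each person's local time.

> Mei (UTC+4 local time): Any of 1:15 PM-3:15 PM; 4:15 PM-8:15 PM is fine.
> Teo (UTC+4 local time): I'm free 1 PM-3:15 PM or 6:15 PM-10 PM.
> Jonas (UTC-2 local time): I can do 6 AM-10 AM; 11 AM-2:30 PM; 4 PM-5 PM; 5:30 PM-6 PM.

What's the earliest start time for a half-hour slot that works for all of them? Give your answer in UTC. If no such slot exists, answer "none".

Mei in UTC: 09:15-11:15, 12:15-16:15 (subtract 4h to convert from UTC+4).
Teo in UTC: 09:00-11:15, 14:15-18:00 (subtract 4h to convert from UTC+4).
Jonas in UTC: 08:00-12:00, 13:00-16:30, 18:00-19:00, 19:30-20:00 (add 2h to convert from UTC-2).
Mei ∩ Teo: 09:15-11:15, 14:15-16:15.
Mei ∩ Teo ∩ Jonas: 09:15-11:15, 14:15-16:15.
Those are the intersection windows.
The first common window of at least 30 minutes is 09:15-11:15, so the earliest start is 09:15.

09:15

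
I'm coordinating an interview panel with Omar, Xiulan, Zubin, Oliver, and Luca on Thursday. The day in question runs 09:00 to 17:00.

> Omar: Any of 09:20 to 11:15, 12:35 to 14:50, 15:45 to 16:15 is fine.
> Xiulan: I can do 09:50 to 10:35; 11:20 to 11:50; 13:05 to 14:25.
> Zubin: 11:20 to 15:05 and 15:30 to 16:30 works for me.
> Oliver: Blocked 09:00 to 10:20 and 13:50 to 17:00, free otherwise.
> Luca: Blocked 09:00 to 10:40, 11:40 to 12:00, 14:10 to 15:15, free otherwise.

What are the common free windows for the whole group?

Omar free: 09:20-11:15, 12:35-14:50, 15:45-16:15.
Xiulan free: 09:50-10:35, 11:20-11:50, 13:05-14:25.
Zubin free: 11:20-15:05, 15:30-16:30.
Oliver free: 10:20-13:50 (invert busy blocks within the working day).
Luca free: 10:40-11:40, 12:00-14:10, 15:15-17:00 (invert busy blocks within the working day).
Omar ∩ Xiulan: 09:50-10:35, 13:05-14:25.
Omar ∩ Xiulan ∩ Zubin: 13:05-14:25.
Omar ∩ Xiulan ∩ Zubin ∩ Oliver: 13:05-13:50.
Omar ∩ Xiulan ∩ Zubin ∩ Oliver ∩ Luca: 13:05-13:50.

13:05-13:50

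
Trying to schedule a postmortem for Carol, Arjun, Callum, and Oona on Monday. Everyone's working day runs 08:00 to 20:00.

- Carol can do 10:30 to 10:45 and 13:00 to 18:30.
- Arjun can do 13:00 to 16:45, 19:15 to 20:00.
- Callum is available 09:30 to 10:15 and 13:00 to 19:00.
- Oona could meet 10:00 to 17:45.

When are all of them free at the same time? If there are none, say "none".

13:00-16:45

Carol ∩ Arjun: 13:00-16:45.
Carol ∩ Arjun ∩ Callum: 13:00-16:45.
Carol ∩ Arjun ∩ Callum ∩ Oona: 13:00-16:45.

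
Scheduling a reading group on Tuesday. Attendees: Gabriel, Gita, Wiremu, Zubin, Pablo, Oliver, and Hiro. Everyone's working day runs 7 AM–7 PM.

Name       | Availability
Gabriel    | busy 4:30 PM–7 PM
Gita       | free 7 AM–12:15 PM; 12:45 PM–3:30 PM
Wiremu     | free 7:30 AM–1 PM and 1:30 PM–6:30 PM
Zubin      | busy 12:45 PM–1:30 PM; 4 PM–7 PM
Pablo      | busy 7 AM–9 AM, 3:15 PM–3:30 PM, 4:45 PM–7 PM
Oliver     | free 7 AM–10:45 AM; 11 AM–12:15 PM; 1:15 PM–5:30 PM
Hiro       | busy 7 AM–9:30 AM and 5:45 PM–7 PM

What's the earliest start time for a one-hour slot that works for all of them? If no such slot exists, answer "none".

Gabriel free: 07:00-16:30 (invert busy blocks within the working day).
Gita free: 07:00-12:15, 12:45-15:30.
Wiremu free: 07:30-13:00, 13:30-18:30.
Zubin free: 07:00-12:45, 13:30-16:00 (invert busy blocks within the working day).
Pablo free: 09:00-15:15, 15:30-16:45 (invert busy blocks within the working day).
Oliver free: 07:00-10:45, 11:00-12:15, 13:15-17:30.
Hiro free: 09:30-17:45 (invert busy blocks within the working day).
Gabriel ∩ Gita: 07:00-12:15, 12:45-15:30.
Gabriel ∩ Gita ∩ Wiremu: 07:30-12:15, 12:45-13:00, 13:30-15:30.
Gabriel ∩ Gita ∩ Wiremu ∩ Zubin: 07:30-12:15, 13:30-15:30.
Gabriel ∩ Gita ∩ Wiremu ∩ Zubin ∩ Pablo: 09:00-12:15, 13:30-15:15.
Gabriel ∩ Gita ∩ Wiremu ∩ Zubin ∩ Pablo ∩ Oliver: 09:00-10:45, 11:00-12:15, 13:30-15:15.
Gabriel ∩ Gita ∩ Wiremu ∩ Zubin ∩ Pablo ∩ Oliver ∩ Hiro: 09:30-10:45, 11:00-12:15, 13:30-15:15.
The first common window of at least 60 minutes is 09:30-10:45, so the earliest start is 09:30.

09:30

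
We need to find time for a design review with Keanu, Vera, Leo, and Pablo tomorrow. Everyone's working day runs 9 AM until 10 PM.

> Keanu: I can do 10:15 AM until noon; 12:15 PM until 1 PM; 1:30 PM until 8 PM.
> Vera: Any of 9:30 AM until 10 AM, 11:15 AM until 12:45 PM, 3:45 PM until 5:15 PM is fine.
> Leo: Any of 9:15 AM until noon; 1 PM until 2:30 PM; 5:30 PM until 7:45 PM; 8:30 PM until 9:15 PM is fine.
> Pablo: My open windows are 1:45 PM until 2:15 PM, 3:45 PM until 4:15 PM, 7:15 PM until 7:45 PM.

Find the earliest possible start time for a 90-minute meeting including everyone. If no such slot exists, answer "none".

none

Keanu ∩ Vera: 11:15-12:00, 12:15-12:45, 15:45-17:15.
Keanu ∩ Vera ∩ Leo: 11:15-12:00.
Keanu ∩ Vera ∩ Leo ∩ Pablo: ∅.
There is no time when everyone is free.
No common window is at least 90 minutes long.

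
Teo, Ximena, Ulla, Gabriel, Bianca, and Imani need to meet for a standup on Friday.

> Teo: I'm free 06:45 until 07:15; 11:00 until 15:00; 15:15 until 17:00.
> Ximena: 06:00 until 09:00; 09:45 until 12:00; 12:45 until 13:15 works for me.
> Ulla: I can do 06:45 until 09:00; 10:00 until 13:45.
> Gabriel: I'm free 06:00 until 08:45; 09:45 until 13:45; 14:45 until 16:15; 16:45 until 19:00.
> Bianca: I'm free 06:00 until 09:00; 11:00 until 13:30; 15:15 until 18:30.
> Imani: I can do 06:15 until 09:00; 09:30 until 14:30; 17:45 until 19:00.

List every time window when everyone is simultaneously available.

Teo ∩ Ximena: 06:45-07:15, 11:00-12:00, 12:45-13:15.
Teo ∩ Ximena ∩ Ulla: 06:45-07:15, 11:00-12:00, 12:45-13:15.
Teo ∩ Ximena ∩ Ulla ∩ Gabriel: 06:45-07:15, 11:00-12:00, 12:45-13:15.
Teo ∩ Ximena ∩ Ulla ∩ Gabriel ∩ Bianca: 06:45-07:15, 11:00-12:00, 12:45-13:15.
Teo ∩ Ximena ∩ Ulla ∩ Gabriel ∩ Bianca ∩ Imani: 06:45-07:15, 11:00-12:00, 12:45-13:15.

06:45-07:15, 11:00-12:00, 12:45-13:15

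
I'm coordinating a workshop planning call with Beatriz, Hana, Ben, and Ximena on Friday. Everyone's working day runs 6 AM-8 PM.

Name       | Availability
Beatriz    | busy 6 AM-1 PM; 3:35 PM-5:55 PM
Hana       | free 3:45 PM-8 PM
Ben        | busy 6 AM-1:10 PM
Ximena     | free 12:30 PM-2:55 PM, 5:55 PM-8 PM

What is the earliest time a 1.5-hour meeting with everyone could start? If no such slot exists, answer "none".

17:55

Beatriz free: 13:00-15:35, 17:55-20:00 (invert busy blocks within the working day).
Hana free: 15:45-20:00.
Ben free: 13:10-20:00 (invert busy blocks within the working day).
Ximena free: 12:30-14:55, 17:55-20:00.
Beatriz ∩ Hana: 17:55-20:00.
Beatriz ∩ Hana ∩ Ben: 17:55-20:00.
Beatriz ∩ Hana ∩ Ben ∩ Ximena: 17:55-20:00.
Those are the intersection windows.
The first common window of at least 90 minutes is 17:55-20:00, so the earliest start is 17:55.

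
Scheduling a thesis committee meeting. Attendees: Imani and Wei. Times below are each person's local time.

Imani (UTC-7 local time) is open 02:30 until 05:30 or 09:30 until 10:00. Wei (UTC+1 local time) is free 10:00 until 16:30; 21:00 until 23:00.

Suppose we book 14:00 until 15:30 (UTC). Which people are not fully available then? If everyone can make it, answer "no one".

Imani

Imani in UTC: 09:30-12:30, 16:30-17:00 (add 7h to convert from UTC-7).
Wei in UTC: 09:00-15:30, 20:00-22:00 (subtract 1h to convert from UTC+1).
Imani: not fully free for 14:00-15:30. Wei: free for 14:00-15:30.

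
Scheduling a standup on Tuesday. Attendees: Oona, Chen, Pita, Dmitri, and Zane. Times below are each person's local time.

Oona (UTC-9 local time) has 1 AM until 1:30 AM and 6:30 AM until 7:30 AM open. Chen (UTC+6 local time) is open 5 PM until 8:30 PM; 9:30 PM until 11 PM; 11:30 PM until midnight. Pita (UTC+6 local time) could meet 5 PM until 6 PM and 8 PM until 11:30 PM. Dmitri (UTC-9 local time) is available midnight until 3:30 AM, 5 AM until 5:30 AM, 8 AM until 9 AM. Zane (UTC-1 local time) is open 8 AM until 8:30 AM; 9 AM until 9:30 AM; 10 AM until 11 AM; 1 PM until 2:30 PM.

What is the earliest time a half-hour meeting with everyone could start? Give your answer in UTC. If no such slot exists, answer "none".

none

Oona in UTC: 10:00-10:30, 15:30-16:30 (add 9h to convert from UTC-9).
Chen in UTC: 11:00-14:30, 15:30-17:00, 17:30-18:00 (subtract 6h to convert from UTC+6).
Pita in UTC: 11:00-12:00, 14:00-17:30 (subtract 6h to convert from UTC+6).
Dmitri in UTC: 09:00-12:30, 14:00-14:30, 17:00-18:00 (add 9h to convert from UTC-9).
Zane in UTC: 09:00-09:30, 10:00-10:30, 11:00-12:00, 14:00-15:30 (add 1h to convert from UTC-1).
Oona ∩ Chen: 15:30-16:30.
Oona ∩ Chen ∩ Pita: 15:30-16:30.
Oona ∩ Chen ∩ Pita ∩ Dmitri: ∅.
Oona ∩ Chen ∩ Pita ∩ Dmitri ∩ Zane: ∅.
There is no time when everyone is free.
No common window is at least 30 minutes long.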